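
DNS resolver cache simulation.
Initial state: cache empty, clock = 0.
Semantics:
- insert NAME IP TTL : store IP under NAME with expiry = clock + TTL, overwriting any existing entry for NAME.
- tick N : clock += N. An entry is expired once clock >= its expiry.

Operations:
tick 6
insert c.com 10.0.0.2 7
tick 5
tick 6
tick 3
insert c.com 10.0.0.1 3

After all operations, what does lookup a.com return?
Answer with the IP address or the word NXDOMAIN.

Answer: NXDOMAIN

Derivation:
Op 1: tick 6 -> clock=6.
Op 2: insert c.com -> 10.0.0.2 (expiry=6+7=13). clock=6
Op 3: tick 5 -> clock=11.
Op 4: tick 6 -> clock=17. purged={c.com}
Op 5: tick 3 -> clock=20.
Op 6: insert c.com -> 10.0.0.1 (expiry=20+3=23). clock=20
lookup a.com: not in cache (expired or never inserted)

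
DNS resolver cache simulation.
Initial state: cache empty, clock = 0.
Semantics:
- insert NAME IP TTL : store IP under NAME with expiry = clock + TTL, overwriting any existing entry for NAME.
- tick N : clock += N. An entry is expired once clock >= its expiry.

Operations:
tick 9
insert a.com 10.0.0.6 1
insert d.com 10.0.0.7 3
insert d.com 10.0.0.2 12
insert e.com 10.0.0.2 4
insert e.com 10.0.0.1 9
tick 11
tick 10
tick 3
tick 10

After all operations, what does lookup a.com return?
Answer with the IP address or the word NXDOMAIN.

Op 1: tick 9 -> clock=9.
Op 2: insert a.com -> 10.0.0.6 (expiry=9+1=10). clock=9
Op 3: insert d.com -> 10.0.0.7 (expiry=9+3=12). clock=9
Op 4: insert d.com -> 10.0.0.2 (expiry=9+12=21). clock=9
Op 5: insert e.com -> 10.0.0.2 (expiry=9+4=13). clock=9
Op 6: insert e.com -> 10.0.0.1 (expiry=9+9=18). clock=9
Op 7: tick 11 -> clock=20. purged={a.com,e.com}
Op 8: tick 10 -> clock=30. purged={d.com}
Op 9: tick 3 -> clock=33.
Op 10: tick 10 -> clock=43.
lookup a.com: not in cache (expired or never inserted)

Answer: NXDOMAIN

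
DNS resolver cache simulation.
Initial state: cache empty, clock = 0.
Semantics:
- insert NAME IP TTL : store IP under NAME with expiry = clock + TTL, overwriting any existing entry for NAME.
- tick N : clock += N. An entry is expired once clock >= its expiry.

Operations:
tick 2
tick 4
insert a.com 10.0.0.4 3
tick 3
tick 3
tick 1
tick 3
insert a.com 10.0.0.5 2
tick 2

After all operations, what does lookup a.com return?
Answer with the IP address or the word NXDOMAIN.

Op 1: tick 2 -> clock=2.
Op 2: tick 4 -> clock=6.
Op 3: insert a.com -> 10.0.0.4 (expiry=6+3=9). clock=6
Op 4: tick 3 -> clock=9. purged={a.com}
Op 5: tick 3 -> clock=12.
Op 6: tick 1 -> clock=13.
Op 7: tick 3 -> clock=16.
Op 8: insert a.com -> 10.0.0.5 (expiry=16+2=18). clock=16
Op 9: tick 2 -> clock=18. purged={a.com}
lookup a.com: not in cache (expired or never inserted)

Answer: NXDOMAIN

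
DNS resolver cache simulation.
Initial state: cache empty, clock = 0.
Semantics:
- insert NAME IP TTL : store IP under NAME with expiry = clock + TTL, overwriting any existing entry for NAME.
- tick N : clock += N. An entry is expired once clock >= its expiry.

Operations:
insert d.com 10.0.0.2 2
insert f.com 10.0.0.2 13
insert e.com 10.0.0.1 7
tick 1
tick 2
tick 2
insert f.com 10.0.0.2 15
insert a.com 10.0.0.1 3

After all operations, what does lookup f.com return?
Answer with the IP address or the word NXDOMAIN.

Answer: 10.0.0.2

Derivation:
Op 1: insert d.com -> 10.0.0.2 (expiry=0+2=2). clock=0
Op 2: insert f.com -> 10.0.0.2 (expiry=0+13=13). clock=0
Op 3: insert e.com -> 10.0.0.1 (expiry=0+7=7). clock=0
Op 4: tick 1 -> clock=1.
Op 5: tick 2 -> clock=3. purged={d.com}
Op 6: tick 2 -> clock=5.
Op 7: insert f.com -> 10.0.0.2 (expiry=5+15=20). clock=5
Op 8: insert a.com -> 10.0.0.1 (expiry=5+3=8). clock=5
lookup f.com: present, ip=10.0.0.2 expiry=20 > clock=5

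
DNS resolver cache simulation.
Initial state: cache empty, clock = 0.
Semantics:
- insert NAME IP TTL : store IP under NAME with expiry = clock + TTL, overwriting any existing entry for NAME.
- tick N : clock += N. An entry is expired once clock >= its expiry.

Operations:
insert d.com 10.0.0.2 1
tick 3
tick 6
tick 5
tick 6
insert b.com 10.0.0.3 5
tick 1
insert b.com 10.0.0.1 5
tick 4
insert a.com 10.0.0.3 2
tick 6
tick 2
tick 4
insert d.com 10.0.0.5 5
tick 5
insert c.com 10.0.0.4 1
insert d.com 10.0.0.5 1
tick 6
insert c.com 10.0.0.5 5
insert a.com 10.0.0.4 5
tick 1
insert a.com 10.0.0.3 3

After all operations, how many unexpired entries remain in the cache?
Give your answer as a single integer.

Op 1: insert d.com -> 10.0.0.2 (expiry=0+1=1). clock=0
Op 2: tick 3 -> clock=3. purged={d.com}
Op 3: tick 6 -> clock=9.
Op 4: tick 5 -> clock=14.
Op 5: tick 6 -> clock=20.
Op 6: insert b.com -> 10.0.0.3 (expiry=20+5=25). clock=20
Op 7: tick 1 -> clock=21.
Op 8: insert b.com -> 10.0.0.1 (expiry=21+5=26). clock=21
Op 9: tick 4 -> clock=25.
Op 10: insert a.com -> 10.0.0.3 (expiry=25+2=27). clock=25
Op 11: tick 6 -> clock=31. purged={a.com,b.com}
Op 12: tick 2 -> clock=33.
Op 13: tick 4 -> clock=37.
Op 14: insert d.com -> 10.0.0.5 (expiry=37+5=42). clock=37
Op 15: tick 5 -> clock=42. purged={d.com}
Op 16: insert c.com -> 10.0.0.4 (expiry=42+1=43). clock=42
Op 17: insert d.com -> 10.0.0.5 (expiry=42+1=43). clock=42
Op 18: tick 6 -> clock=48. purged={c.com,d.com}
Op 19: insert c.com -> 10.0.0.5 (expiry=48+5=53). clock=48
Op 20: insert a.com -> 10.0.0.4 (expiry=48+5=53). clock=48
Op 21: tick 1 -> clock=49.
Op 22: insert a.com -> 10.0.0.3 (expiry=49+3=52). clock=49
Final cache (unexpired): {a.com,c.com} -> size=2

Answer: 2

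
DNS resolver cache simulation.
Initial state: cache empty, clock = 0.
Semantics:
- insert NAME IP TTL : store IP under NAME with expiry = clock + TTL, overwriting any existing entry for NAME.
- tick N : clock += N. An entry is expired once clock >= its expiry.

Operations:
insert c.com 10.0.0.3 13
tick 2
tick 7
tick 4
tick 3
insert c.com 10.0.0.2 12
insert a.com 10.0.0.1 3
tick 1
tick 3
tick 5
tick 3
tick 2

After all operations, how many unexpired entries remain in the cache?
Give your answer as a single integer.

Answer: 0

Derivation:
Op 1: insert c.com -> 10.0.0.3 (expiry=0+13=13). clock=0
Op 2: tick 2 -> clock=2.
Op 3: tick 7 -> clock=9.
Op 4: tick 4 -> clock=13. purged={c.com}
Op 5: tick 3 -> clock=16.
Op 6: insert c.com -> 10.0.0.2 (expiry=16+12=28). clock=16
Op 7: insert a.com -> 10.0.0.1 (expiry=16+3=19). clock=16
Op 8: tick 1 -> clock=17.
Op 9: tick 3 -> clock=20. purged={a.com}
Op 10: tick 5 -> clock=25.
Op 11: tick 3 -> clock=28. purged={c.com}
Op 12: tick 2 -> clock=30.
Final cache (unexpired): {} -> size=0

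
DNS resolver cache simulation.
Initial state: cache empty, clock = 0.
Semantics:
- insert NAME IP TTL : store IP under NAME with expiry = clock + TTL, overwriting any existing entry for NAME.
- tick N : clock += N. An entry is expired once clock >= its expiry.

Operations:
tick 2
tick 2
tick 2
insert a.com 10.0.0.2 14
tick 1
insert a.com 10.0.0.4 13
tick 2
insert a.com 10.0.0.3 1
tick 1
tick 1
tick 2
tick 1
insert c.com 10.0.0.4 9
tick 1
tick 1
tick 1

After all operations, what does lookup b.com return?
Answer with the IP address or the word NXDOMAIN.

Answer: NXDOMAIN

Derivation:
Op 1: tick 2 -> clock=2.
Op 2: tick 2 -> clock=4.
Op 3: tick 2 -> clock=6.
Op 4: insert a.com -> 10.0.0.2 (expiry=6+14=20). clock=6
Op 5: tick 1 -> clock=7.
Op 6: insert a.com -> 10.0.0.4 (expiry=7+13=20). clock=7
Op 7: tick 2 -> clock=9.
Op 8: insert a.com -> 10.0.0.3 (expiry=9+1=10). clock=9
Op 9: tick 1 -> clock=10. purged={a.com}
Op 10: tick 1 -> clock=11.
Op 11: tick 2 -> clock=13.
Op 12: tick 1 -> clock=14.
Op 13: insert c.com -> 10.0.0.4 (expiry=14+9=23). clock=14
Op 14: tick 1 -> clock=15.
Op 15: tick 1 -> clock=16.
Op 16: tick 1 -> clock=17.
lookup b.com: not in cache (expired or never inserted)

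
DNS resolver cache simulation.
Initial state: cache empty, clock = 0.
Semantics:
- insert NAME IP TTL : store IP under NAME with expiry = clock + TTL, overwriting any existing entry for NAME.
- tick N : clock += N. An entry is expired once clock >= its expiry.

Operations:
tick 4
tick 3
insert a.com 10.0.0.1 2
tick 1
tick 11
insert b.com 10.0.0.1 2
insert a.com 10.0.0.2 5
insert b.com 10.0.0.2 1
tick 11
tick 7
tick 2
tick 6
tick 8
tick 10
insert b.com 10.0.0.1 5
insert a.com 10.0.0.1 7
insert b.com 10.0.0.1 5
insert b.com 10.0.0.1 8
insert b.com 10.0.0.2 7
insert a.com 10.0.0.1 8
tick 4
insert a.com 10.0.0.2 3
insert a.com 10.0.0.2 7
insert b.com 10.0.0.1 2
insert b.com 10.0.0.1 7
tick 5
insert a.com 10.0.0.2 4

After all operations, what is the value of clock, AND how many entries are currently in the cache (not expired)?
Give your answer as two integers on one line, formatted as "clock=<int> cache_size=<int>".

Op 1: tick 4 -> clock=4.
Op 2: tick 3 -> clock=7.
Op 3: insert a.com -> 10.0.0.1 (expiry=7+2=9). clock=7
Op 4: tick 1 -> clock=8.
Op 5: tick 11 -> clock=19. purged={a.com}
Op 6: insert b.com -> 10.0.0.1 (expiry=19+2=21). clock=19
Op 7: insert a.com -> 10.0.0.2 (expiry=19+5=24). clock=19
Op 8: insert b.com -> 10.0.0.2 (expiry=19+1=20). clock=19
Op 9: tick 11 -> clock=30. purged={a.com,b.com}
Op 10: tick 7 -> clock=37.
Op 11: tick 2 -> clock=39.
Op 12: tick 6 -> clock=45.
Op 13: tick 8 -> clock=53.
Op 14: tick 10 -> clock=63.
Op 15: insert b.com -> 10.0.0.1 (expiry=63+5=68). clock=63
Op 16: insert a.com -> 10.0.0.1 (expiry=63+7=70). clock=63
Op 17: insert b.com -> 10.0.0.1 (expiry=63+5=68). clock=63
Op 18: insert b.com -> 10.0.0.1 (expiry=63+8=71). clock=63
Op 19: insert b.com -> 10.0.0.2 (expiry=63+7=70). clock=63
Op 20: insert a.com -> 10.0.0.1 (expiry=63+8=71). clock=63
Op 21: tick 4 -> clock=67.
Op 22: insert a.com -> 10.0.0.2 (expiry=67+3=70). clock=67
Op 23: insert a.com -> 10.0.0.2 (expiry=67+7=74). clock=67
Op 24: insert b.com -> 10.0.0.1 (expiry=67+2=69). clock=67
Op 25: insert b.com -> 10.0.0.1 (expiry=67+7=74). clock=67
Op 26: tick 5 -> clock=72.
Op 27: insert a.com -> 10.0.0.2 (expiry=72+4=76). clock=72
Final clock = 72
Final cache (unexpired): {a.com,b.com} -> size=2

Answer: clock=72 cache_size=2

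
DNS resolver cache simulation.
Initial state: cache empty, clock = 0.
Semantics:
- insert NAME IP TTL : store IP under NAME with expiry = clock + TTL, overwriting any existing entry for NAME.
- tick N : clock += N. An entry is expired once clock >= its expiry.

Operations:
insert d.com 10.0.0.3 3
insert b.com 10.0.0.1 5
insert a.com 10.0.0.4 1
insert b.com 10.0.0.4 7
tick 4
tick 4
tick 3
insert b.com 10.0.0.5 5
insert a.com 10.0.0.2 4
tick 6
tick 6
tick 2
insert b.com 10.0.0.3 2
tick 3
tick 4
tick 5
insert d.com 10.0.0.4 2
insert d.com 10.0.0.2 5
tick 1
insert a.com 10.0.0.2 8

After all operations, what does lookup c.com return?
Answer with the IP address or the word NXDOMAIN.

Answer: NXDOMAIN

Derivation:
Op 1: insert d.com -> 10.0.0.3 (expiry=0+3=3). clock=0
Op 2: insert b.com -> 10.0.0.1 (expiry=0+5=5). clock=0
Op 3: insert a.com -> 10.0.0.4 (expiry=0+1=1). clock=0
Op 4: insert b.com -> 10.0.0.4 (expiry=0+7=7). clock=0
Op 5: tick 4 -> clock=4. purged={a.com,d.com}
Op 6: tick 4 -> clock=8. purged={b.com}
Op 7: tick 3 -> clock=11.
Op 8: insert b.com -> 10.0.0.5 (expiry=11+5=16). clock=11
Op 9: insert a.com -> 10.0.0.2 (expiry=11+4=15). clock=11
Op 10: tick 6 -> clock=17. purged={a.com,b.com}
Op 11: tick 6 -> clock=23.
Op 12: tick 2 -> clock=25.
Op 13: insert b.com -> 10.0.0.3 (expiry=25+2=27). clock=25
Op 14: tick 3 -> clock=28. purged={b.com}
Op 15: tick 4 -> clock=32.
Op 16: tick 5 -> clock=37.
Op 17: insert d.com -> 10.0.0.4 (expiry=37+2=39). clock=37
Op 18: insert d.com -> 10.0.0.2 (expiry=37+5=42). clock=37
Op 19: tick 1 -> clock=38.
Op 20: insert a.com -> 10.0.0.2 (expiry=38+8=46). clock=38
lookup c.com: not in cache (expired or never inserted)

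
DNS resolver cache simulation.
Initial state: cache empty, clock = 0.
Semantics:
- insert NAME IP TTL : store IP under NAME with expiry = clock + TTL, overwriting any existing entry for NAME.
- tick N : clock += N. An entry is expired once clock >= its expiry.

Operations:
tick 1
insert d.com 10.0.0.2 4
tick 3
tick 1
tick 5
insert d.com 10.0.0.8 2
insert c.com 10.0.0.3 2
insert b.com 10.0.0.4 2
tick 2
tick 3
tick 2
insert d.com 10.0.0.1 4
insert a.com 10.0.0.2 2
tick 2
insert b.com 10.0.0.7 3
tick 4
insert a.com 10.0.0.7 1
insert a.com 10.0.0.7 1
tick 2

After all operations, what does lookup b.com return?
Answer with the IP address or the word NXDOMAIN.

Answer: NXDOMAIN

Derivation:
Op 1: tick 1 -> clock=1.
Op 2: insert d.com -> 10.0.0.2 (expiry=1+4=5). clock=1
Op 3: tick 3 -> clock=4.
Op 4: tick 1 -> clock=5. purged={d.com}
Op 5: tick 5 -> clock=10.
Op 6: insert d.com -> 10.0.0.8 (expiry=10+2=12). clock=10
Op 7: insert c.com -> 10.0.0.3 (expiry=10+2=12). clock=10
Op 8: insert b.com -> 10.0.0.4 (expiry=10+2=12). clock=10
Op 9: tick 2 -> clock=12. purged={b.com,c.com,d.com}
Op 10: tick 3 -> clock=15.
Op 11: tick 2 -> clock=17.
Op 12: insert d.com -> 10.0.0.1 (expiry=17+4=21). clock=17
Op 13: insert a.com -> 10.0.0.2 (expiry=17+2=19). clock=17
Op 14: tick 2 -> clock=19. purged={a.com}
Op 15: insert b.com -> 10.0.0.7 (expiry=19+3=22). clock=19
Op 16: tick 4 -> clock=23. purged={b.com,d.com}
Op 17: insert a.com -> 10.0.0.7 (expiry=23+1=24). clock=23
Op 18: insert a.com -> 10.0.0.7 (expiry=23+1=24). clock=23
Op 19: tick 2 -> clock=25. purged={a.com}
lookup b.com: not in cache (expired or never inserted)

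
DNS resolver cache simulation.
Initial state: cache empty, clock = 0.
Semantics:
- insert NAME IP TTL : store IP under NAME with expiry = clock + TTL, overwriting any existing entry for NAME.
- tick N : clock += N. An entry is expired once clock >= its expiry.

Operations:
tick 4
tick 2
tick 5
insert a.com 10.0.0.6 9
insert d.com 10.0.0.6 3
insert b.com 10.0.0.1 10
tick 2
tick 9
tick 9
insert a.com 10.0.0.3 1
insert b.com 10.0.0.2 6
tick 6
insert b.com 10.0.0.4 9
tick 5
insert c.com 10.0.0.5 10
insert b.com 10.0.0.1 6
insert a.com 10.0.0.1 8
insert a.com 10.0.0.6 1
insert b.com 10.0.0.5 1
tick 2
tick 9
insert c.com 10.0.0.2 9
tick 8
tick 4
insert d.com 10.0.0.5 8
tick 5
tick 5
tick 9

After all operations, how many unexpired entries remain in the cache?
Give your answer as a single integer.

Op 1: tick 4 -> clock=4.
Op 2: tick 2 -> clock=6.
Op 3: tick 5 -> clock=11.
Op 4: insert a.com -> 10.0.0.6 (expiry=11+9=20). clock=11
Op 5: insert d.com -> 10.0.0.6 (expiry=11+3=14). clock=11
Op 6: insert b.com -> 10.0.0.1 (expiry=11+10=21). clock=11
Op 7: tick 2 -> clock=13.
Op 8: tick 9 -> clock=22. purged={a.com,b.com,d.com}
Op 9: tick 9 -> clock=31.
Op 10: insert a.com -> 10.0.0.3 (expiry=31+1=32). clock=31
Op 11: insert b.com -> 10.0.0.2 (expiry=31+6=37). clock=31
Op 12: tick 6 -> clock=37. purged={a.com,b.com}
Op 13: insert b.com -> 10.0.0.4 (expiry=37+9=46). clock=37
Op 14: tick 5 -> clock=42.
Op 15: insert c.com -> 10.0.0.5 (expiry=42+10=52). clock=42
Op 16: insert b.com -> 10.0.0.1 (expiry=42+6=48). clock=42
Op 17: insert a.com -> 10.0.0.1 (expiry=42+8=50). clock=42
Op 18: insert a.com -> 10.0.0.6 (expiry=42+1=43). clock=42
Op 19: insert b.com -> 10.0.0.5 (expiry=42+1=43). clock=42
Op 20: tick 2 -> clock=44. purged={a.com,b.com}
Op 21: tick 9 -> clock=53. purged={c.com}
Op 22: insert c.com -> 10.0.0.2 (expiry=53+9=62). clock=53
Op 23: tick 8 -> clock=61.
Op 24: tick 4 -> clock=65. purged={c.com}
Op 25: insert d.com -> 10.0.0.5 (expiry=65+8=73). clock=65
Op 26: tick 5 -> clock=70.
Op 27: tick 5 -> clock=75. purged={d.com}
Op 28: tick 9 -> clock=84.
Final cache (unexpired): {} -> size=0

Answer: 0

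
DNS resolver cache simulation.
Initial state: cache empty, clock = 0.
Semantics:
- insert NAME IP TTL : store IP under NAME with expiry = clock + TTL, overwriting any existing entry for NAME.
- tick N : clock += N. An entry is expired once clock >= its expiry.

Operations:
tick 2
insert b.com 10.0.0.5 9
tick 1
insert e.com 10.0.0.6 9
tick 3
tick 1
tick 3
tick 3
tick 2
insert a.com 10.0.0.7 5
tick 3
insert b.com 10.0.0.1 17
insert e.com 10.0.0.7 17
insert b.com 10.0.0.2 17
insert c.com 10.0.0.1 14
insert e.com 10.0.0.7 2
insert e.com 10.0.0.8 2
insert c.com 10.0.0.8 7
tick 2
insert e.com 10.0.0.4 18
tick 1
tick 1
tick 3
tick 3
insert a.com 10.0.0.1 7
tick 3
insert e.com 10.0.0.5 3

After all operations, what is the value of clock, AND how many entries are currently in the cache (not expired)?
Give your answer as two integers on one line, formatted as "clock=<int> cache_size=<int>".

Answer: clock=31 cache_size=3

Derivation:
Op 1: tick 2 -> clock=2.
Op 2: insert b.com -> 10.0.0.5 (expiry=2+9=11). clock=2
Op 3: tick 1 -> clock=3.
Op 4: insert e.com -> 10.0.0.6 (expiry=3+9=12). clock=3
Op 5: tick 3 -> clock=6.
Op 6: tick 1 -> clock=7.
Op 7: tick 3 -> clock=10.
Op 8: tick 3 -> clock=13. purged={b.com,e.com}
Op 9: tick 2 -> clock=15.
Op 10: insert a.com -> 10.0.0.7 (expiry=15+5=20). clock=15
Op 11: tick 3 -> clock=18.
Op 12: insert b.com -> 10.0.0.1 (expiry=18+17=35). clock=18
Op 13: insert e.com -> 10.0.0.7 (expiry=18+17=35). clock=18
Op 14: insert b.com -> 10.0.0.2 (expiry=18+17=35). clock=18
Op 15: insert c.com -> 10.0.0.1 (expiry=18+14=32). clock=18
Op 16: insert e.com -> 10.0.0.7 (expiry=18+2=20). clock=18
Op 17: insert e.com -> 10.0.0.8 (expiry=18+2=20). clock=18
Op 18: insert c.com -> 10.0.0.8 (expiry=18+7=25). clock=18
Op 19: tick 2 -> clock=20. purged={a.com,e.com}
Op 20: insert e.com -> 10.0.0.4 (expiry=20+18=38). clock=20
Op 21: tick 1 -> clock=21.
Op 22: tick 1 -> clock=22.
Op 23: tick 3 -> clock=25. purged={c.com}
Op 24: tick 3 -> clock=28.
Op 25: insert a.com -> 10.0.0.1 (expiry=28+7=35). clock=28
Op 26: tick 3 -> clock=31.
Op 27: insert e.com -> 10.0.0.5 (expiry=31+3=34). clock=31
Final clock = 31
Final cache (unexpired): {a.com,b.com,e.com} -> size=3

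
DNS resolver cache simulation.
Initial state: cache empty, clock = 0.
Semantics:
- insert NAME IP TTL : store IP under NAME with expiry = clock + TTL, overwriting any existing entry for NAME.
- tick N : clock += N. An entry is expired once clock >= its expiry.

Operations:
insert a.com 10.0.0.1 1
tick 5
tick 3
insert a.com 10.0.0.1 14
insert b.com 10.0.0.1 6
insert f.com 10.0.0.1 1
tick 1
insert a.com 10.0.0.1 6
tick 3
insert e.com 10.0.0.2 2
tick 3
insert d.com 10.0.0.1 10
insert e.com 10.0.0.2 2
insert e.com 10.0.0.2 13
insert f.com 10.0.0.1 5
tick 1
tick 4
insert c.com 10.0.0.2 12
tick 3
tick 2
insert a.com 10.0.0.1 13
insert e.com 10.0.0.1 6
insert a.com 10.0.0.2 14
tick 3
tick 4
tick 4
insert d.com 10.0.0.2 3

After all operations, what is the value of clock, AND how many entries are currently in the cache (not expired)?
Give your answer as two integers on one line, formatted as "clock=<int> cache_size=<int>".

Op 1: insert a.com -> 10.0.0.1 (expiry=0+1=1). clock=0
Op 2: tick 5 -> clock=5. purged={a.com}
Op 3: tick 3 -> clock=8.
Op 4: insert a.com -> 10.0.0.1 (expiry=8+14=22). clock=8
Op 5: insert b.com -> 10.0.0.1 (expiry=8+6=14). clock=8
Op 6: insert f.com -> 10.0.0.1 (expiry=8+1=9). clock=8
Op 7: tick 1 -> clock=9. purged={f.com}
Op 8: insert a.com -> 10.0.0.1 (expiry=9+6=15). clock=9
Op 9: tick 3 -> clock=12.
Op 10: insert e.com -> 10.0.0.2 (expiry=12+2=14). clock=12
Op 11: tick 3 -> clock=15. purged={a.com,b.com,e.com}
Op 12: insert d.com -> 10.0.0.1 (expiry=15+10=25). clock=15
Op 13: insert e.com -> 10.0.0.2 (expiry=15+2=17). clock=15
Op 14: insert e.com -> 10.0.0.2 (expiry=15+13=28). clock=15
Op 15: insert f.com -> 10.0.0.1 (expiry=15+5=20). clock=15
Op 16: tick 1 -> clock=16.
Op 17: tick 4 -> clock=20. purged={f.com}
Op 18: insert c.com -> 10.0.0.2 (expiry=20+12=32). clock=20
Op 19: tick 3 -> clock=23.
Op 20: tick 2 -> clock=25. purged={d.com}
Op 21: insert a.com -> 10.0.0.1 (expiry=25+13=38). clock=25
Op 22: insert e.com -> 10.0.0.1 (expiry=25+6=31). clock=25
Op 23: insert a.com -> 10.0.0.2 (expiry=25+14=39). clock=25
Op 24: tick 3 -> clock=28.
Op 25: tick 4 -> clock=32. purged={c.com,e.com}
Op 26: tick 4 -> clock=36.
Op 27: insert d.com -> 10.0.0.2 (expiry=36+3=39). clock=36
Final clock = 36
Final cache (unexpired): {a.com,d.com} -> size=2

Answer: clock=36 cache_size=2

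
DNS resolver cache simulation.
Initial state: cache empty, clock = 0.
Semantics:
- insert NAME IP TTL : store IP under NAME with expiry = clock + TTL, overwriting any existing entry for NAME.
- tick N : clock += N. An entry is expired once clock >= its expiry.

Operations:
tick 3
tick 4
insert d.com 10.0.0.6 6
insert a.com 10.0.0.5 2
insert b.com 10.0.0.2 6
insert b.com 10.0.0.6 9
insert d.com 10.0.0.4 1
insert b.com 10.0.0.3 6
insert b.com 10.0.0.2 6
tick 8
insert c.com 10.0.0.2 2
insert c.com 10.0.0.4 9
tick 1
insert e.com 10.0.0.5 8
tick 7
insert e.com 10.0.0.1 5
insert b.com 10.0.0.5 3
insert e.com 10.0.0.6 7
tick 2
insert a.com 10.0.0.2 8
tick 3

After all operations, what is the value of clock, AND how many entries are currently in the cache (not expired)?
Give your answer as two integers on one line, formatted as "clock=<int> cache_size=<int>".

Op 1: tick 3 -> clock=3.
Op 2: tick 4 -> clock=7.
Op 3: insert d.com -> 10.0.0.6 (expiry=7+6=13). clock=7
Op 4: insert a.com -> 10.0.0.5 (expiry=7+2=9). clock=7
Op 5: insert b.com -> 10.0.0.2 (expiry=7+6=13). clock=7
Op 6: insert b.com -> 10.0.0.6 (expiry=7+9=16). clock=7
Op 7: insert d.com -> 10.0.0.4 (expiry=7+1=8). clock=7
Op 8: insert b.com -> 10.0.0.3 (expiry=7+6=13). clock=7
Op 9: insert b.com -> 10.0.0.2 (expiry=7+6=13). clock=7
Op 10: tick 8 -> clock=15. purged={a.com,b.com,d.com}
Op 11: insert c.com -> 10.0.0.2 (expiry=15+2=17). clock=15
Op 12: insert c.com -> 10.0.0.4 (expiry=15+9=24). clock=15
Op 13: tick 1 -> clock=16.
Op 14: insert e.com -> 10.0.0.5 (expiry=16+8=24). clock=16
Op 15: tick 7 -> clock=23.
Op 16: insert e.com -> 10.0.0.1 (expiry=23+5=28). clock=23
Op 17: insert b.com -> 10.0.0.5 (expiry=23+3=26). clock=23
Op 18: insert e.com -> 10.0.0.6 (expiry=23+7=30). clock=23
Op 19: tick 2 -> clock=25. purged={c.com}
Op 20: insert a.com -> 10.0.0.2 (expiry=25+8=33). clock=25
Op 21: tick 3 -> clock=28. purged={b.com}
Final clock = 28
Final cache (unexpired): {a.com,e.com} -> size=2

Answer: clock=28 cache_size=2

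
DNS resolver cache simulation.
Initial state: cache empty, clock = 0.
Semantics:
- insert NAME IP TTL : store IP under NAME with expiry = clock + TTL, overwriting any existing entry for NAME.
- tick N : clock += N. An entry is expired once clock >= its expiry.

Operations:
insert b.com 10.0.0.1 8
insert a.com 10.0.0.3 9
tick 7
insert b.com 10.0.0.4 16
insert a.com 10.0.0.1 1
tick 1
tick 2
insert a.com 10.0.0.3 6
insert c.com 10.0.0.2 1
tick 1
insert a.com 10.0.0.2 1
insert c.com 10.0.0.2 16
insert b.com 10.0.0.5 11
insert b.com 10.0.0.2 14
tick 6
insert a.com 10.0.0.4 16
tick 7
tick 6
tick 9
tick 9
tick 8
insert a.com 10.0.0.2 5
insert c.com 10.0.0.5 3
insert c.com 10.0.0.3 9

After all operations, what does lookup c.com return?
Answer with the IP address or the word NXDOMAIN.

Answer: 10.0.0.3

Derivation:
Op 1: insert b.com -> 10.0.0.1 (expiry=0+8=8). clock=0
Op 2: insert a.com -> 10.0.0.3 (expiry=0+9=9). clock=0
Op 3: tick 7 -> clock=7.
Op 4: insert b.com -> 10.0.0.4 (expiry=7+16=23). clock=7
Op 5: insert a.com -> 10.0.0.1 (expiry=7+1=8). clock=7
Op 6: tick 1 -> clock=8. purged={a.com}
Op 7: tick 2 -> clock=10.
Op 8: insert a.com -> 10.0.0.3 (expiry=10+6=16). clock=10
Op 9: insert c.com -> 10.0.0.2 (expiry=10+1=11). clock=10
Op 10: tick 1 -> clock=11. purged={c.com}
Op 11: insert a.com -> 10.0.0.2 (expiry=11+1=12). clock=11
Op 12: insert c.com -> 10.0.0.2 (expiry=11+16=27). clock=11
Op 13: insert b.com -> 10.0.0.5 (expiry=11+11=22). clock=11
Op 14: insert b.com -> 10.0.0.2 (expiry=11+14=25). clock=11
Op 15: tick 6 -> clock=17. purged={a.com}
Op 16: insert a.com -> 10.0.0.4 (expiry=17+16=33). clock=17
Op 17: tick 7 -> clock=24.
Op 18: tick 6 -> clock=30. purged={b.com,c.com}
Op 19: tick 9 -> clock=39. purged={a.com}
Op 20: tick 9 -> clock=48.
Op 21: tick 8 -> clock=56.
Op 22: insert a.com -> 10.0.0.2 (expiry=56+5=61). clock=56
Op 23: insert c.com -> 10.0.0.5 (expiry=56+3=59). clock=56
Op 24: insert c.com -> 10.0.0.3 (expiry=56+9=65). clock=56
lookup c.com: present, ip=10.0.0.3 expiry=65 > clock=56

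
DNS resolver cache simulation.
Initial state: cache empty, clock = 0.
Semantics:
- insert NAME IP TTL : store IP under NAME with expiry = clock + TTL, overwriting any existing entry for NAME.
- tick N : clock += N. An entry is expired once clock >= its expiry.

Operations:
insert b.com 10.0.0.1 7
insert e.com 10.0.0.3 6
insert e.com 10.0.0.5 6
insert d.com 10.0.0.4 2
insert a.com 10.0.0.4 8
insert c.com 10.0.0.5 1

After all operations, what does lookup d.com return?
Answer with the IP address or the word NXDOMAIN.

Answer: 10.0.0.4

Derivation:
Op 1: insert b.com -> 10.0.0.1 (expiry=0+7=7). clock=0
Op 2: insert e.com -> 10.0.0.3 (expiry=0+6=6). clock=0
Op 3: insert e.com -> 10.0.0.5 (expiry=0+6=6). clock=0
Op 4: insert d.com -> 10.0.0.4 (expiry=0+2=2). clock=0
Op 5: insert a.com -> 10.0.0.4 (expiry=0+8=8). clock=0
Op 6: insert c.com -> 10.0.0.5 (expiry=0+1=1). clock=0
lookup d.com: present, ip=10.0.0.4 expiry=2 > clock=0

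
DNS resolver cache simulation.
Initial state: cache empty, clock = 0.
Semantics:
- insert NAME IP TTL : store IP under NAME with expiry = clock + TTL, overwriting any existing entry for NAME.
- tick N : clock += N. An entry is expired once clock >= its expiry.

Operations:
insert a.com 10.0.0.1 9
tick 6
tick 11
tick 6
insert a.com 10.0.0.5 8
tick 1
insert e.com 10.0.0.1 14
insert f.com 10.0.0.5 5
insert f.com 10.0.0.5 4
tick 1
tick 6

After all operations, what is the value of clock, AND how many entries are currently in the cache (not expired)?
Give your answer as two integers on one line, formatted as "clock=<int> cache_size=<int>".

Op 1: insert a.com -> 10.0.0.1 (expiry=0+9=9). clock=0
Op 2: tick 6 -> clock=6.
Op 3: tick 11 -> clock=17. purged={a.com}
Op 4: tick 6 -> clock=23.
Op 5: insert a.com -> 10.0.0.5 (expiry=23+8=31). clock=23
Op 6: tick 1 -> clock=24.
Op 7: insert e.com -> 10.0.0.1 (expiry=24+14=38). clock=24
Op 8: insert f.com -> 10.0.0.5 (expiry=24+5=29). clock=24
Op 9: insert f.com -> 10.0.0.5 (expiry=24+4=28). clock=24
Op 10: tick 1 -> clock=25.
Op 11: tick 6 -> clock=31. purged={a.com,f.com}
Final clock = 31
Final cache (unexpired): {e.com} -> size=1

Answer: clock=31 cache_size=1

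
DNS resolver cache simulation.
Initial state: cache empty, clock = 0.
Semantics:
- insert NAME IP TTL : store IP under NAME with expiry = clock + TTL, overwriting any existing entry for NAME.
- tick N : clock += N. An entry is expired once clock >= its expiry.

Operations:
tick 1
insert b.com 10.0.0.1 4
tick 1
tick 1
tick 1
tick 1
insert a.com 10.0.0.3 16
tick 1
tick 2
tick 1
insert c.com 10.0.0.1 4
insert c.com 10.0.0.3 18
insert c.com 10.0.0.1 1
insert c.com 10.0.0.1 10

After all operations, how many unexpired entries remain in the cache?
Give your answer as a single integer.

Answer: 2

Derivation:
Op 1: tick 1 -> clock=1.
Op 2: insert b.com -> 10.0.0.1 (expiry=1+4=5). clock=1
Op 3: tick 1 -> clock=2.
Op 4: tick 1 -> clock=3.
Op 5: tick 1 -> clock=4.
Op 6: tick 1 -> clock=5. purged={b.com}
Op 7: insert a.com -> 10.0.0.3 (expiry=5+16=21). clock=5
Op 8: tick 1 -> clock=6.
Op 9: tick 2 -> clock=8.
Op 10: tick 1 -> clock=9.
Op 11: insert c.com -> 10.0.0.1 (expiry=9+4=13). clock=9
Op 12: insert c.com -> 10.0.0.3 (expiry=9+18=27). clock=9
Op 13: insert c.com -> 10.0.0.1 (expiry=9+1=10). clock=9
Op 14: insert c.com -> 10.0.0.1 (expiry=9+10=19). clock=9
Final cache (unexpired): {a.com,c.com} -> size=2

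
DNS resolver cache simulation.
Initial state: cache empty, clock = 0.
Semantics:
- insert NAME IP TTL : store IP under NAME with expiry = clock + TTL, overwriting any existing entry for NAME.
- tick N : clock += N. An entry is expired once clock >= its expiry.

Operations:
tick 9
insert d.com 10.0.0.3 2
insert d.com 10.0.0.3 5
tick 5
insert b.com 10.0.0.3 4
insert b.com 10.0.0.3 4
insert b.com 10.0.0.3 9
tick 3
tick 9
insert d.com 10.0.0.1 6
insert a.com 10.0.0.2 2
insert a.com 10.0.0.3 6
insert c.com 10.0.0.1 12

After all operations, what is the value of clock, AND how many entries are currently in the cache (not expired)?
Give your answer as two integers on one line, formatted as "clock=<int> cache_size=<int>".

Op 1: tick 9 -> clock=9.
Op 2: insert d.com -> 10.0.0.3 (expiry=9+2=11). clock=9
Op 3: insert d.com -> 10.0.0.3 (expiry=9+5=14). clock=9
Op 4: tick 5 -> clock=14. purged={d.com}
Op 5: insert b.com -> 10.0.0.3 (expiry=14+4=18). clock=14
Op 6: insert b.com -> 10.0.0.3 (expiry=14+4=18). clock=14
Op 7: insert b.com -> 10.0.0.3 (expiry=14+9=23). clock=14
Op 8: tick 3 -> clock=17.
Op 9: tick 9 -> clock=26. purged={b.com}
Op 10: insert d.com -> 10.0.0.1 (expiry=26+6=32). clock=26
Op 11: insert a.com -> 10.0.0.2 (expiry=26+2=28). clock=26
Op 12: insert a.com -> 10.0.0.3 (expiry=26+6=32). clock=26
Op 13: insert c.com -> 10.0.0.1 (expiry=26+12=38). clock=26
Final clock = 26
Final cache (unexpired): {a.com,c.com,d.com} -> size=3

Answer: clock=26 cache_size=3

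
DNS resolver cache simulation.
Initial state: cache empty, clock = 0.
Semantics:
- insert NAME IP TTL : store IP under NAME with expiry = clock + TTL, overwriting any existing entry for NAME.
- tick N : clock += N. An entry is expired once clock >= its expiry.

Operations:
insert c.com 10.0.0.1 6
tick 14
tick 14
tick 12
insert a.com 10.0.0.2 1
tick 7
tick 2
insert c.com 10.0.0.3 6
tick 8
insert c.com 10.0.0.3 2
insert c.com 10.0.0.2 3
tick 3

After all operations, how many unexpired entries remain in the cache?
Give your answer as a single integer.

Op 1: insert c.com -> 10.0.0.1 (expiry=0+6=6). clock=0
Op 2: tick 14 -> clock=14. purged={c.com}
Op 3: tick 14 -> clock=28.
Op 4: tick 12 -> clock=40.
Op 5: insert a.com -> 10.0.0.2 (expiry=40+1=41). clock=40
Op 6: tick 7 -> clock=47. purged={a.com}
Op 7: tick 2 -> clock=49.
Op 8: insert c.com -> 10.0.0.3 (expiry=49+6=55). clock=49
Op 9: tick 8 -> clock=57. purged={c.com}
Op 10: insert c.com -> 10.0.0.3 (expiry=57+2=59). clock=57
Op 11: insert c.com -> 10.0.0.2 (expiry=57+3=60). clock=57
Op 12: tick 3 -> clock=60. purged={c.com}
Final cache (unexpired): {} -> size=0

Answer: 0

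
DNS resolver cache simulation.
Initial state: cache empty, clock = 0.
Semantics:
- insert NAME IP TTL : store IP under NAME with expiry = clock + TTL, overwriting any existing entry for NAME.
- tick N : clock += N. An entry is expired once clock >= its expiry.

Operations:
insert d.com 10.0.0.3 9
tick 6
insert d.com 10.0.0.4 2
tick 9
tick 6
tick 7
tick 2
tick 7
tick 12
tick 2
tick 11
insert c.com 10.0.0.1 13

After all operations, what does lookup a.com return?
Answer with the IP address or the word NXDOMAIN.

Op 1: insert d.com -> 10.0.0.3 (expiry=0+9=9). clock=0
Op 2: tick 6 -> clock=6.
Op 3: insert d.com -> 10.0.0.4 (expiry=6+2=8). clock=6
Op 4: tick 9 -> clock=15. purged={d.com}
Op 5: tick 6 -> clock=21.
Op 6: tick 7 -> clock=28.
Op 7: tick 2 -> clock=30.
Op 8: tick 7 -> clock=37.
Op 9: tick 12 -> clock=49.
Op 10: tick 2 -> clock=51.
Op 11: tick 11 -> clock=62.
Op 12: insert c.com -> 10.0.0.1 (expiry=62+13=75). clock=62
lookup a.com: not in cache (expired or never inserted)

Answer: NXDOMAIN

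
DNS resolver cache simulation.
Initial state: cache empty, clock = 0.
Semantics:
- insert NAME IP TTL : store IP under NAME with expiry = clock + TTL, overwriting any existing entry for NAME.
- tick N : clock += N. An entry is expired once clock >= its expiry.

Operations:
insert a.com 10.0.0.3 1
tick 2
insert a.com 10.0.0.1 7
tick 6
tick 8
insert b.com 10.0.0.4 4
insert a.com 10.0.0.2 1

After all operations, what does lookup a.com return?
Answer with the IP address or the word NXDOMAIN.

Op 1: insert a.com -> 10.0.0.3 (expiry=0+1=1). clock=0
Op 2: tick 2 -> clock=2. purged={a.com}
Op 3: insert a.com -> 10.0.0.1 (expiry=2+7=9). clock=2
Op 4: tick 6 -> clock=8.
Op 5: tick 8 -> clock=16. purged={a.com}
Op 6: insert b.com -> 10.0.0.4 (expiry=16+4=20). clock=16
Op 7: insert a.com -> 10.0.0.2 (expiry=16+1=17). clock=16
lookup a.com: present, ip=10.0.0.2 expiry=17 > clock=16

Answer: 10.0.0.2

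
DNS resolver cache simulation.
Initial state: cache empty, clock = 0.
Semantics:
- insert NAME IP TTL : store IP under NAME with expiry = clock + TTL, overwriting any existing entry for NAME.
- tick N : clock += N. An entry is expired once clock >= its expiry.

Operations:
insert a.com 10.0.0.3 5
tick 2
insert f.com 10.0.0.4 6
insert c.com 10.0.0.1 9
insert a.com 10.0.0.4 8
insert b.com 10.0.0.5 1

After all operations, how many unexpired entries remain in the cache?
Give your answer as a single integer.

Answer: 4

Derivation:
Op 1: insert a.com -> 10.0.0.3 (expiry=0+5=5). clock=0
Op 2: tick 2 -> clock=2.
Op 3: insert f.com -> 10.0.0.4 (expiry=2+6=8). clock=2
Op 4: insert c.com -> 10.0.0.1 (expiry=2+9=11). clock=2
Op 5: insert a.com -> 10.0.0.4 (expiry=2+8=10). clock=2
Op 6: insert b.com -> 10.0.0.5 (expiry=2+1=3). clock=2
Final cache (unexpired): {a.com,b.com,c.com,f.com} -> size=4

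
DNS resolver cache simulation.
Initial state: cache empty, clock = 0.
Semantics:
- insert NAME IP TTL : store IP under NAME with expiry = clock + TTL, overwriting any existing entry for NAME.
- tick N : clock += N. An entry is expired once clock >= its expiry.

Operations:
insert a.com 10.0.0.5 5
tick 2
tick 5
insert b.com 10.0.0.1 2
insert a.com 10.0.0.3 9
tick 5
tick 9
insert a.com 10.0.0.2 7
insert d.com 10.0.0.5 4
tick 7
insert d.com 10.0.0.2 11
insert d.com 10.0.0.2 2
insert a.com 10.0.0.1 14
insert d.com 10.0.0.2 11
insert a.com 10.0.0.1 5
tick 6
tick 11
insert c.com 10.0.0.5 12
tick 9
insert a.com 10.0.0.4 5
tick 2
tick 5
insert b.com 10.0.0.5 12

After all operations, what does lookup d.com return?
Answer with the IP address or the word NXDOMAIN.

Answer: NXDOMAIN

Derivation:
Op 1: insert a.com -> 10.0.0.5 (expiry=0+5=5). clock=0
Op 2: tick 2 -> clock=2.
Op 3: tick 5 -> clock=7. purged={a.com}
Op 4: insert b.com -> 10.0.0.1 (expiry=7+2=9). clock=7
Op 5: insert a.com -> 10.0.0.3 (expiry=7+9=16). clock=7
Op 6: tick 5 -> clock=12. purged={b.com}
Op 7: tick 9 -> clock=21. purged={a.com}
Op 8: insert a.com -> 10.0.0.2 (expiry=21+7=28). clock=21
Op 9: insert d.com -> 10.0.0.5 (expiry=21+4=25). clock=21
Op 10: tick 7 -> clock=28. purged={a.com,d.com}
Op 11: insert d.com -> 10.0.0.2 (expiry=28+11=39). clock=28
Op 12: insert d.com -> 10.0.0.2 (expiry=28+2=30). clock=28
Op 13: insert a.com -> 10.0.0.1 (expiry=28+14=42). clock=28
Op 14: insert d.com -> 10.0.0.2 (expiry=28+11=39). clock=28
Op 15: insert a.com -> 10.0.0.1 (expiry=28+5=33). clock=28
Op 16: tick 6 -> clock=34. purged={a.com}
Op 17: tick 11 -> clock=45. purged={d.com}
Op 18: insert c.com -> 10.0.0.5 (expiry=45+12=57). clock=45
Op 19: tick 9 -> clock=54.
Op 20: insert a.com -> 10.0.0.4 (expiry=54+5=59). clock=54
Op 21: tick 2 -> clock=56.
Op 22: tick 5 -> clock=61. purged={a.com,c.com}
Op 23: insert b.com -> 10.0.0.5 (expiry=61+12=73). clock=61
lookup d.com: not in cache (expired or never inserted)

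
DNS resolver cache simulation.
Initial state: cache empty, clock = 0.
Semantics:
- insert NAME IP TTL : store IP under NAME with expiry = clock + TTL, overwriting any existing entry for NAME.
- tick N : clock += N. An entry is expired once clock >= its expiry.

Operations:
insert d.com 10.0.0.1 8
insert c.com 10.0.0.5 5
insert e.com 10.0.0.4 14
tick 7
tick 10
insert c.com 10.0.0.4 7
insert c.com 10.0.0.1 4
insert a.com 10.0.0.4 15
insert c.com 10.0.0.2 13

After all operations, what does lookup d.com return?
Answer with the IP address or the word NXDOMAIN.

Answer: NXDOMAIN

Derivation:
Op 1: insert d.com -> 10.0.0.1 (expiry=0+8=8). clock=0
Op 2: insert c.com -> 10.0.0.5 (expiry=0+5=5). clock=0
Op 3: insert e.com -> 10.0.0.4 (expiry=0+14=14). clock=0
Op 4: tick 7 -> clock=7. purged={c.com}
Op 5: tick 10 -> clock=17. purged={d.com,e.com}
Op 6: insert c.com -> 10.0.0.4 (expiry=17+7=24). clock=17
Op 7: insert c.com -> 10.0.0.1 (expiry=17+4=21). clock=17
Op 8: insert a.com -> 10.0.0.4 (expiry=17+15=32). clock=17
Op 9: insert c.com -> 10.0.0.2 (expiry=17+13=30). clock=17
lookup d.com: not in cache (expired or never inserted)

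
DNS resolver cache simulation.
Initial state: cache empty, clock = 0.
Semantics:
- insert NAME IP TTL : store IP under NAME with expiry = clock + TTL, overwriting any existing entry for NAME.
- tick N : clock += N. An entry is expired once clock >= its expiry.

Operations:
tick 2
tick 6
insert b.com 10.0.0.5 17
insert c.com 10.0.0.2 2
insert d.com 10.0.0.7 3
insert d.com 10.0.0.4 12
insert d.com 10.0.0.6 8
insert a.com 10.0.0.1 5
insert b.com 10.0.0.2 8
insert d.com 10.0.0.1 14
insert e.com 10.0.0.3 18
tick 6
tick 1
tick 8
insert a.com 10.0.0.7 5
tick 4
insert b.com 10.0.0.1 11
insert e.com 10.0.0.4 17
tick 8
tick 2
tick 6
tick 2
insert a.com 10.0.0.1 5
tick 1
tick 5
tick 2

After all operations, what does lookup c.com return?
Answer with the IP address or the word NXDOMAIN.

Op 1: tick 2 -> clock=2.
Op 2: tick 6 -> clock=8.
Op 3: insert b.com -> 10.0.0.5 (expiry=8+17=25). clock=8
Op 4: insert c.com -> 10.0.0.2 (expiry=8+2=10). clock=8
Op 5: insert d.com -> 10.0.0.7 (expiry=8+3=11). clock=8
Op 6: insert d.com -> 10.0.0.4 (expiry=8+12=20). clock=8
Op 7: insert d.com -> 10.0.0.6 (expiry=8+8=16). clock=8
Op 8: insert a.com -> 10.0.0.1 (expiry=8+5=13). clock=8
Op 9: insert b.com -> 10.0.0.2 (expiry=8+8=16). clock=8
Op 10: insert d.com -> 10.0.0.1 (expiry=8+14=22). clock=8
Op 11: insert e.com -> 10.0.0.3 (expiry=8+18=26). clock=8
Op 12: tick 6 -> clock=14. purged={a.com,c.com}
Op 13: tick 1 -> clock=15.
Op 14: tick 8 -> clock=23. purged={b.com,d.com}
Op 15: insert a.com -> 10.0.0.7 (expiry=23+5=28). clock=23
Op 16: tick 4 -> clock=27. purged={e.com}
Op 17: insert b.com -> 10.0.0.1 (expiry=27+11=38). clock=27
Op 18: insert e.com -> 10.0.0.4 (expiry=27+17=44). clock=27
Op 19: tick 8 -> clock=35. purged={a.com}
Op 20: tick 2 -> clock=37.
Op 21: tick 6 -> clock=43. purged={b.com}
Op 22: tick 2 -> clock=45. purged={e.com}
Op 23: insert a.com -> 10.0.0.1 (expiry=45+5=50). clock=45
Op 24: tick 1 -> clock=46.
Op 25: tick 5 -> clock=51. purged={a.com}
Op 26: tick 2 -> clock=53.
lookup c.com: not in cache (expired or never inserted)

Answer: NXDOMAIN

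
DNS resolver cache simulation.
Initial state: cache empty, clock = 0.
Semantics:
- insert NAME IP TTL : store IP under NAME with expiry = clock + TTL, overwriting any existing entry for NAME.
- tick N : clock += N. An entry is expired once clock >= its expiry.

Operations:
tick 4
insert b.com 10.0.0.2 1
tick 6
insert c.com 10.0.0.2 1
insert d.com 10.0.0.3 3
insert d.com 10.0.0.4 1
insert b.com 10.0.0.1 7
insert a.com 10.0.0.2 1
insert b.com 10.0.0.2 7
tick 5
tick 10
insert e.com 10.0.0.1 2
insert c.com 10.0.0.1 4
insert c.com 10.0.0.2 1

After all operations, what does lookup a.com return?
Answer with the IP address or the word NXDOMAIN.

Answer: NXDOMAIN

Derivation:
Op 1: tick 4 -> clock=4.
Op 2: insert b.com -> 10.0.0.2 (expiry=4+1=5). clock=4
Op 3: tick 6 -> clock=10. purged={b.com}
Op 4: insert c.com -> 10.0.0.2 (expiry=10+1=11). clock=10
Op 5: insert d.com -> 10.0.0.3 (expiry=10+3=13). clock=10
Op 6: insert d.com -> 10.0.0.4 (expiry=10+1=11). clock=10
Op 7: insert b.com -> 10.0.0.1 (expiry=10+7=17). clock=10
Op 8: insert a.com -> 10.0.0.2 (expiry=10+1=11). clock=10
Op 9: insert b.com -> 10.0.0.2 (expiry=10+7=17). clock=10
Op 10: tick 5 -> clock=15. purged={a.com,c.com,d.com}
Op 11: tick 10 -> clock=25. purged={b.com}
Op 12: insert e.com -> 10.0.0.1 (expiry=25+2=27). clock=25
Op 13: insert c.com -> 10.0.0.1 (expiry=25+4=29). clock=25
Op 14: insert c.com -> 10.0.0.2 (expiry=25+1=26). clock=25
lookup a.com: not in cache (expired or never inserted)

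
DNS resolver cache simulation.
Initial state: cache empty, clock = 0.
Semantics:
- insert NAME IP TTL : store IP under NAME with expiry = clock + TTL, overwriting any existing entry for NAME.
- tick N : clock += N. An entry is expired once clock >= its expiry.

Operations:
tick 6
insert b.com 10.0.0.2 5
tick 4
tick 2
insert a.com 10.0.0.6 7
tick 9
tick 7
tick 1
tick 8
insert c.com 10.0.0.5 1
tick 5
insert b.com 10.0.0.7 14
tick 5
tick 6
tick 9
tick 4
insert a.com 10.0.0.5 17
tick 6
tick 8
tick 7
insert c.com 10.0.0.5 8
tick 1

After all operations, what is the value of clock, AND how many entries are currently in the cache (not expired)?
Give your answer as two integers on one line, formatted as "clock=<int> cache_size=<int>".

Op 1: tick 6 -> clock=6.
Op 2: insert b.com -> 10.0.0.2 (expiry=6+5=11). clock=6
Op 3: tick 4 -> clock=10.
Op 4: tick 2 -> clock=12. purged={b.com}
Op 5: insert a.com -> 10.0.0.6 (expiry=12+7=19). clock=12
Op 6: tick 9 -> clock=21. purged={a.com}
Op 7: tick 7 -> clock=28.
Op 8: tick 1 -> clock=29.
Op 9: tick 8 -> clock=37.
Op 10: insert c.com -> 10.0.0.5 (expiry=37+1=38). clock=37
Op 11: tick 5 -> clock=42. purged={c.com}
Op 12: insert b.com -> 10.0.0.7 (expiry=42+14=56). clock=42
Op 13: tick 5 -> clock=47.
Op 14: tick 6 -> clock=53.
Op 15: tick 9 -> clock=62. purged={b.com}
Op 16: tick 4 -> clock=66.
Op 17: insert a.com -> 10.0.0.5 (expiry=66+17=83). clock=66
Op 18: tick 6 -> clock=72.
Op 19: tick 8 -> clock=80.
Op 20: tick 7 -> clock=87. purged={a.com}
Op 21: insert c.com -> 10.0.0.5 (expiry=87+8=95). clock=87
Op 22: tick 1 -> clock=88.
Final clock = 88
Final cache (unexpired): {c.com} -> size=1

Answer: clock=88 cache_size=1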